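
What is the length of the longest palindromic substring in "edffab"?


Input: "edffab"
Checking substrings for palindromes:
  [2:4] "ff" (len 2) => palindrome
Longest palindromic substring: "ff" with length 2

2


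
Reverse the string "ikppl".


Input: ikppl
Reading characters right to left:
  Position 4: 'l'
  Position 3: 'p'
  Position 2: 'p'
  Position 1: 'k'
  Position 0: 'i'
Reversed: lppki

lppki


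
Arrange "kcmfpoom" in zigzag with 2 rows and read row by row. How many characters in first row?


Zigzag "kcmfpoom" into 2 rows:
Placing characters:
  'k' => row 0
  'c' => row 1
  'm' => row 0
  'f' => row 1
  'p' => row 0
  'o' => row 1
  'o' => row 0
  'm' => row 1
Rows:
  Row 0: "kmpo"
  Row 1: "cfom"
First row length: 4

4


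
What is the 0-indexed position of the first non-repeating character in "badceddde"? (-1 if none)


Input: badceddde
Character frequencies:
  'a': 1
  'b': 1
  'c': 1
  'd': 4
  'e': 2
Scanning left to right for freq == 1:
  Position 0 ('b'): unique! => answer = 0

0


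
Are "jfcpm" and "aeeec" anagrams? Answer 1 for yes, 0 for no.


Strings: "jfcpm", "aeeec"
Sorted first:  cfjmp
Sorted second: aceee
Differ at position 0: 'c' vs 'a' => not anagrams

0


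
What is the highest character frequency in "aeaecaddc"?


Input: aeaecaddc
Character counts:
  'a': 3
  'c': 2
  'd': 2
  'e': 2
Maximum frequency: 3

3


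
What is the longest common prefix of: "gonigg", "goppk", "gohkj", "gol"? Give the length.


Words: gonigg, goppk, gohkj, gol
  Position 0: all 'g' => match
  Position 1: all 'o' => match
  Position 2: ('n', 'p', 'h', 'l') => mismatch, stop
LCP = "go" (length 2)

2


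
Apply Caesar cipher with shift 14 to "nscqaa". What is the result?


Caesar cipher: shift "nscqaa" by 14
  'n' (pos 13) + 14 = pos 1 = 'b'
  's' (pos 18) + 14 = pos 6 = 'g'
  'c' (pos 2) + 14 = pos 16 = 'q'
  'q' (pos 16) + 14 = pos 4 = 'e'
  'a' (pos 0) + 14 = pos 14 = 'o'
  'a' (pos 0) + 14 = pos 14 = 'o'
Result: bgqeoo

bgqeoo


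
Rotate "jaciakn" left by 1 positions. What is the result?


Input: "jaciakn", rotate left by 1
First 1 characters: "j"
Remaining characters: "aciakn"
Concatenate remaining + first: "aciakn" + "j" = "aciaknj"

aciaknj


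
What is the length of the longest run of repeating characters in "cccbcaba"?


Input: "cccbcaba"
Scanning for longest run:
  Position 1 ('c'): continues run of 'c', length=2
  Position 2 ('c'): continues run of 'c', length=3
  Position 3 ('b'): new char, reset run to 1
  Position 4 ('c'): new char, reset run to 1
  Position 5 ('a'): new char, reset run to 1
  Position 6 ('b'): new char, reset run to 1
  Position 7 ('a'): new char, reset run to 1
Longest run: 'c' with length 3

3


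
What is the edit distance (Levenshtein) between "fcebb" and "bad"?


Computing edit distance: "fcebb" -> "bad"
DP table:
           b    a    d
      0    1    2    3
  f   1    1    2    3
  c   2    2    2    3
  e   3    3    3    3
  b   4    3    4    4
  b   5    4    4    5
Edit distance = dp[5][3] = 5

5


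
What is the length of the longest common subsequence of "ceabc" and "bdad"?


LCS of "ceabc" and "bdad"
DP table:
           b    d    a    d
      0    0    0    0    0
  c   0    0    0    0    0
  e   0    0    0    0    0
  a   0    0    0    1    1
  b   0    1    1    1    1
  c   0    1    1    1    1
LCS length = dp[5][4] = 1

1


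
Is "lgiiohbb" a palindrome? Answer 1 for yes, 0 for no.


Input: lgiiohbb
Reversed: bbhoiigl
  Compare pos 0 ('l') with pos 7 ('b'): MISMATCH
  Compare pos 1 ('g') with pos 6 ('b'): MISMATCH
  Compare pos 2 ('i') with pos 5 ('h'): MISMATCH
  Compare pos 3 ('i') with pos 4 ('o'): MISMATCH
Result: not a palindrome

0


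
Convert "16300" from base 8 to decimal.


Input: "16300" in base 8
Positional expansion:
  Digit '1' (value 1) x 8^4 = 4096
  Digit '6' (value 6) x 8^3 = 3072
  Digit '3' (value 3) x 8^2 = 192
  Digit '0' (value 0) x 8^1 = 0
  Digit '0' (value 0) x 8^0 = 0
Sum = 7360

7360


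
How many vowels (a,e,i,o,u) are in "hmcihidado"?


Input: hmcihidado
Checking each character:
  'h' at position 0: consonant
  'm' at position 1: consonant
  'c' at position 2: consonant
  'i' at position 3: vowel (running total: 1)
  'h' at position 4: consonant
  'i' at position 5: vowel (running total: 2)
  'd' at position 6: consonant
  'a' at position 7: vowel (running total: 3)
  'd' at position 8: consonant
  'o' at position 9: vowel (running total: 4)
Total vowels: 4

4


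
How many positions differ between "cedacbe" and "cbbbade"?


Comparing "cedacbe" and "cbbbade" position by position:
  Position 0: 'c' vs 'c' => same
  Position 1: 'e' vs 'b' => DIFFER
  Position 2: 'd' vs 'b' => DIFFER
  Position 3: 'a' vs 'b' => DIFFER
  Position 4: 'c' vs 'a' => DIFFER
  Position 5: 'b' vs 'd' => DIFFER
  Position 6: 'e' vs 'e' => same
Positions that differ: 5

5


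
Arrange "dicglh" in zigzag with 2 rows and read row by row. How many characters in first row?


Zigzag "dicglh" into 2 rows:
Placing characters:
  'd' => row 0
  'i' => row 1
  'c' => row 0
  'g' => row 1
  'l' => row 0
  'h' => row 1
Rows:
  Row 0: "dcl"
  Row 1: "igh"
First row length: 3

3


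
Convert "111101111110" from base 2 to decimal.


Input: "111101111110" in base 2
Positional expansion:
  Digit '1' (value 1) x 2^11 = 2048
  Digit '1' (value 1) x 2^10 = 1024
  Digit '1' (value 1) x 2^9 = 512
  Digit '1' (value 1) x 2^8 = 256
  Digit '0' (value 0) x 2^7 = 0
  Digit '1' (value 1) x 2^6 = 64
  Digit '1' (value 1) x 2^5 = 32
  Digit '1' (value 1) x 2^4 = 16
  Digit '1' (value 1) x 2^3 = 8
  Digit '1' (value 1) x 2^2 = 4
  Digit '1' (value 1) x 2^1 = 2
  Digit '0' (value 0) x 2^0 = 0
Sum = 3966

3966


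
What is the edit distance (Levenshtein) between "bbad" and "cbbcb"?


Computing edit distance: "bbad" -> "cbbcb"
DP table:
           c    b    b    c    b
      0    1    2    3    4    5
  b   1    1    1    2    3    4
  b   2    2    1    1    2    3
  a   3    3    2    2    2    3
  d   4    4    3    3    3    3
Edit distance = dp[4][5] = 3

3


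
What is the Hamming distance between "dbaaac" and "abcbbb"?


Comparing "dbaaac" and "abcbbb" position by position:
  Position 0: 'd' vs 'a' => differ
  Position 1: 'b' vs 'b' => same
  Position 2: 'a' vs 'c' => differ
  Position 3: 'a' vs 'b' => differ
  Position 4: 'a' vs 'b' => differ
  Position 5: 'c' vs 'b' => differ
Total differences (Hamming distance): 5

5


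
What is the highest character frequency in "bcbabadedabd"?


Input: bcbabadedabd
Character counts:
  'a': 3
  'b': 4
  'c': 1
  'd': 3
  'e': 1
Maximum frequency: 4

4


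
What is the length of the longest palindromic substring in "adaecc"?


Input: "adaecc"
Checking substrings for palindromes:
  [0:3] "ada" (len 3) => palindrome
  [4:6] "cc" (len 2) => palindrome
Longest palindromic substring: "ada" with length 3

3


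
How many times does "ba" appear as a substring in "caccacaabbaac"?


Searching for "ba" in "caccacaabbaac"
Scanning each position:
  Position 0: "ca" => no
  Position 1: "ac" => no
  Position 2: "cc" => no
  Position 3: "ca" => no
  Position 4: "ac" => no
  Position 5: "ca" => no
  Position 6: "aa" => no
  Position 7: "ab" => no
  Position 8: "bb" => no
  Position 9: "ba" => MATCH
  Position 10: "aa" => no
  Position 11: "ac" => no
Total occurrences: 1

1


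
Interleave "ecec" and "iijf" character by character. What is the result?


Interleaving "ecec" and "iijf":
  Position 0: 'e' from first, 'i' from second => "ei"
  Position 1: 'c' from first, 'i' from second => "ci"
  Position 2: 'e' from first, 'j' from second => "ej"
  Position 3: 'c' from first, 'f' from second => "cf"
Result: eiciejcf

eiciejcf


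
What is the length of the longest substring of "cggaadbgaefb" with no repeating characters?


Input: "cggaadbgaefb"
Sliding window (track last position of each char):
  Position 0 ('c'): window [0,0] length 1 -- new best
  Position 1 ('g'): window [0,1] length 2 -- new best
  Position 2 ('g'): repeat (last at 1), move window start to 2
  Position 2 ('g'): window [2,2] length 1
  Position 3 ('a'): window [2,3] length 2
  Position 4 ('a'): repeat (last at 3), move window start to 4
  Position 4 ('a'): window [4,4] length 1
  Position 5 ('d'): window [4,5] length 2
  Position 6 ('b'): window [4,6] length 3 -- new best
  Position 7 ('g'): window [4,7] length 4 -- new best
  Position 8 ('a'): repeat (last at 4), move window start to 5
  Position 8 ('a'): window [5,8] length 4
  Position 9 ('e'): window [5,9] length 5 -- new best
  Position 10 ('f'): window [5,10] length 6 -- new best
  Position 11 ('b'): repeat (last at 6), move window start to 7
  Position 11 ('b'): window [7,11] length 5
Longest substring with no repeats: "dbgaef" with length 6

6


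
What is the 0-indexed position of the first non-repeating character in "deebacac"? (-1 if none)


Input: deebacac
Character frequencies:
  'a': 2
  'b': 1
  'c': 2
  'd': 1
  'e': 2
Scanning left to right for freq == 1:
  Position 0 ('d'): unique! => answer = 0

0


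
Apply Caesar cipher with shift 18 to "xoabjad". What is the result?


Caesar cipher: shift "xoabjad" by 18
  'x' (pos 23) + 18 = pos 15 = 'p'
  'o' (pos 14) + 18 = pos 6 = 'g'
  'a' (pos 0) + 18 = pos 18 = 's'
  'b' (pos 1) + 18 = pos 19 = 't'
  'j' (pos 9) + 18 = pos 1 = 'b'
  'a' (pos 0) + 18 = pos 18 = 's'
  'd' (pos 3) + 18 = pos 21 = 'v'
Result: pgstbsv

pgstbsv


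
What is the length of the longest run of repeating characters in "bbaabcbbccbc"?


Input: "bbaabcbbccbc"
Scanning for longest run:
  Position 1 ('b'): continues run of 'b', length=2
  Position 2 ('a'): new char, reset run to 1
  Position 3 ('a'): continues run of 'a', length=2
  Position 4 ('b'): new char, reset run to 1
  Position 5 ('c'): new char, reset run to 1
  Position 6 ('b'): new char, reset run to 1
  Position 7 ('b'): continues run of 'b', length=2
  Position 8 ('c'): new char, reset run to 1
  Position 9 ('c'): continues run of 'c', length=2
  Position 10 ('b'): new char, reset run to 1
  Position 11 ('c'): new char, reset run to 1
Longest run: 'b' with length 2

2


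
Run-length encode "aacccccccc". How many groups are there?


Input: aacccccccc
Scanning for consecutive runs:
  Group 1: 'a' x 2 (positions 0-1)
  Group 2: 'c' x 8 (positions 2-9)
Total groups: 2

2


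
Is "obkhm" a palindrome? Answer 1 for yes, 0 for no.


Input: obkhm
Reversed: mhkbo
  Compare pos 0 ('o') with pos 4 ('m'): MISMATCH
  Compare pos 1 ('b') with pos 3 ('h'): MISMATCH
Result: not a palindrome

0


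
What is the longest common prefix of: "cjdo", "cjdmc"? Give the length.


Words: cjdo, cjdmc
  Position 0: all 'c' => match
  Position 1: all 'j' => match
  Position 2: all 'd' => match
  Position 3: ('o', 'm') => mismatch, stop
LCP = "cjd" (length 3)

3


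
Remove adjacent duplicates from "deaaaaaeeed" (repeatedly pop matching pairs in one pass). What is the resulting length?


Input: deaaaaaeeed
Stack-based adjacent duplicate removal:
  Read 'd': push. Stack: d
  Read 'e': push. Stack: de
  Read 'a': push. Stack: dea
  Read 'a': matches stack top 'a' => pop. Stack: de
  Read 'a': push. Stack: dea
  Read 'a': matches stack top 'a' => pop. Stack: de
  Read 'a': push. Stack: dea
  Read 'e': push. Stack: deae
  Read 'e': matches stack top 'e' => pop. Stack: dea
  Read 'e': push. Stack: deae
  Read 'd': push. Stack: deaed
Final stack: "deaed" (length 5)

5


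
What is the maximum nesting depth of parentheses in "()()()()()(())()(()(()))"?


Input: "()()()()()(())()(()(()))"
Tracking depth:
  Position 0 '(': depth becomes 1
  Position 1 ')': depth becomes 0
  Position 2 '(': depth becomes 1
  Position 3 ')': depth becomes 0
  Position 4 '(': depth becomes 1
  Position 5 ')': depth becomes 0
  Position 6 '(': depth becomes 1
  Position 7 ')': depth becomes 0
  Position 8 '(': depth becomes 1
  Position 9 ')': depth becomes 0
  Position 10 '(': depth becomes 1
  Position 11 '(': depth becomes 2
  Position 12 ')': depth becomes 1
  Position 13 ')': depth becomes 0
  Position 14 '(': depth becomes 1
  Position 15 ')': depth becomes 0
  Position 16 '(': depth becomes 1
  Position 17 '(': depth becomes 2
  Position 18 ')': depth becomes 1
  Position 19 '(': depth becomes 2
  Position 20 '(': depth becomes 3
  Position 21 ')': depth becomes 2
  Position 22 ')': depth becomes 1
  Position 23 ')': depth becomes 0
Maximum depth reached: 3

3


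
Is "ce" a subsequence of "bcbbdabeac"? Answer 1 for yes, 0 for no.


Check if "ce" is a subsequence of "bcbbdabeac"
Greedy scan:
  Position 0 ('b'): no match needed
  Position 1 ('c'): matches sub[0] = 'c'
  Position 2 ('b'): no match needed
  Position 3 ('b'): no match needed
  Position 4 ('d'): no match needed
  Position 5 ('a'): no match needed
  Position 6 ('b'): no match needed
  Position 7 ('e'): matches sub[1] = 'e'
  Position 8 ('a'): no match needed
  Position 9 ('c'): no match needed
All 2 characters matched => is a subsequence

1


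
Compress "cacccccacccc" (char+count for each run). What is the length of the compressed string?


Input: cacccccacccc
Runs:
  'c' x 1 => "c1"
  'a' x 1 => "a1"
  'c' x 5 => "c5"
  'a' x 1 => "a1"
  'c' x 4 => "c4"
Compressed: "c1a1c5a1c4"
Compressed length: 10

10


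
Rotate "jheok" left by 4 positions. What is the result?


Input: "jheok", rotate left by 4
First 4 characters: "jheo"
Remaining characters: "k"
Concatenate remaining + first: "k" + "jheo" = "kjheo"

kjheo


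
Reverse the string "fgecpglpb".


Input: fgecpglpb
Reading characters right to left:
  Position 8: 'b'
  Position 7: 'p'
  Position 6: 'l'
  Position 5: 'g'
  Position 4: 'p'
  Position 3: 'c'
  Position 2: 'e'
  Position 1: 'g'
  Position 0: 'f'
Reversed: bplgpcegf

bplgpcegf


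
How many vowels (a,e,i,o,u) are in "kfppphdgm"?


Input: kfppphdgm
Checking each character:
  'k' at position 0: consonant
  'f' at position 1: consonant
  'p' at position 2: consonant
  'p' at position 3: consonant
  'p' at position 4: consonant
  'h' at position 5: consonant
  'd' at position 6: consonant
  'g' at position 7: consonant
  'm' at position 8: consonant
Total vowels: 0

0


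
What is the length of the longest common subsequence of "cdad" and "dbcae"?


LCS of "cdad" and "dbcae"
DP table:
           d    b    c    a    e
      0    0    0    0    0    0
  c   0    0    0    1    1    1
  d   0    1    1    1    1    1
  a   0    1    1    1    2    2
  d   0    1    1    1    2    2
LCS length = dp[4][5] = 2

2


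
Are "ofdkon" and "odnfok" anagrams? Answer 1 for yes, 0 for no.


Strings: "ofdkon", "odnfok"
Sorted first:  dfknoo
Sorted second: dfknoo
Sorted forms match => anagrams

1


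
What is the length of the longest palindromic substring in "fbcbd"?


Input: "fbcbd"
Checking substrings for palindromes:
  [1:4] "bcb" (len 3) => palindrome
Longest palindromic substring: "bcb" with length 3

3


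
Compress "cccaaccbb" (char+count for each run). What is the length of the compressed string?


Input: cccaaccbb
Runs:
  'c' x 3 => "c3"
  'a' x 2 => "a2"
  'c' x 2 => "c2"
  'b' x 2 => "b2"
Compressed: "c3a2c2b2"
Compressed length: 8

8


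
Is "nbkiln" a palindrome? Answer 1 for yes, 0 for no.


Input: nbkiln
Reversed: nlikbn
  Compare pos 0 ('n') with pos 5 ('n'): match
  Compare pos 1 ('b') with pos 4 ('l'): MISMATCH
  Compare pos 2 ('k') with pos 3 ('i'): MISMATCH
Result: not a palindrome

0


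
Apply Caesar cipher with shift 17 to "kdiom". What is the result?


Caesar cipher: shift "kdiom" by 17
  'k' (pos 10) + 17 = pos 1 = 'b'
  'd' (pos 3) + 17 = pos 20 = 'u'
  'i' (pos 8) + 17 = pos 25 = 'z'
  'o' (pos 14) + 17 = pos 5 = 'f'
  'm' (pos 12) + 17 = pos 3 = 'd'
Result: buzfd

buzfd


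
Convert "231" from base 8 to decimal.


Input: "231" in base 8
Positional expansion:
  Digit '2' (value 2) x 8^2 = 128
  Digit '3' (value 3) x 8^1 = 24
  Digit '1' (value 1) x 8^0 = 1
Sum = 153

153


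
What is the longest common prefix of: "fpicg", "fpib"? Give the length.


Words: fpicg, fpib
  Position 0: all 'f' => match
  Position 1: all 'p' => match
  Position 2: all 'i' => match
  Position 3: ('c', 'b') => mismatch, stop
LCP = "fpi" (length 3)

3


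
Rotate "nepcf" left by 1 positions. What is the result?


Input: "nepcf", rotate left by 1
First 1 characters: "n"
Remaining characters: "epcf"
Concatenate remaining + first: "epcf" + "n" = "epcfn"

epcfn


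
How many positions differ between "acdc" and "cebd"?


Comparing "acdc" and "cebd" position by position:
  Position 0: 'a' vs 'c' => DIFFER
  Position 1: 'c' vs 'e' => DIFFER
  Position 2: 'd' vs 'b' => DIFFER
  Position 3: 'c' vs 'd' => DIFFER
Positions that differ: 4

4


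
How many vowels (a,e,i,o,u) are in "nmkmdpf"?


Input: nmkmdpf
Checking each character:
  'n' at position 0: consonant
  'm' at position 1: consonant
  'k' at position 2: consonant
  'm' at position 3: consonant
  'd' at position 4: consonant
  'p' at position 5: consonant
  'f' at position 6: consonant
Total vowels: 0

0


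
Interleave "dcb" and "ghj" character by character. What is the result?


Interleaving "dcb" and "ghj":
  Position 0: 'd' from first, 'g' from second => "dg"
  Position 1: 'c' from first, 'h' from second => "ch"
  Position 2: 'b' from first, 'j' from second => "bj"
Result: dgchbj

dgchbj


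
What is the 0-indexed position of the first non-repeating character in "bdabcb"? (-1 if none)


Input: bdabcb
Character frequencies:
  'a': 1
  'b': 3
  'c': 1
  'd': 1
Scanning left to right for freq == 1:
  Position 0 ('b'): freq=3, skip
  Position 1 ('d'): unique! => answer = 1

1


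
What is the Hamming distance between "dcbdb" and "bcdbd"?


Comparing "dcbdb" and "bcdbd" position by position:
  Position 0: 'd' vs 'b' => differ
  Position 1: 'c' vs 'c' => same
  Position 2: 'b' vs 'd' => differ
  Position 3: 'd' vs 'b' => differ
  Position 4: 'b' vs 'd' => differ
Total differences (Hamming distance): 4

4


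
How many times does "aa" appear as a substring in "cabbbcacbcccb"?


Searching for "aa" in "cabbbcacbcccb"
Scanning each position:
  Position 0: "ca" => no
  Position 1: "ab" => no
  Position 2: "bb" => no
  Position 3: "bb" => no
  Position 4: "bc" => no
  Position 5: "ca" => no
  Position 6: "ac" => no
  Position 7: "cb" => no
  Position 8: "bc" => no
  Position 9: "cc" => no
  Position 10: "cc" => no
  Position 11: "cb" => no
Total occurrences: 0

0


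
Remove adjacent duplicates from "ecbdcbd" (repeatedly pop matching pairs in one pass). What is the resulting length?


Input: ecbdcbd
Stack-based adjacent duplicate removal:
  Read 'e': push. Stack: e
  Read 'c': push. Stack: ec
  Read 'b': push. Stack: ecb
  Read 'd': push. Stack: ecbd
  Read 'c': push. Stack: ecbdc
  Read 'b': push. Stack: ecbdcb
  Read 'd': push. Stack: ecbdcbd
Final stack: "ecbdcbd" (length 7)

7


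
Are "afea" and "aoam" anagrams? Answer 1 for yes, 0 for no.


Strings: "afea", "aoam"
Sorted first:  aaef
Sorted second: aamo
Differ at position 2: 'e' vs 'm' => not anagrams

0


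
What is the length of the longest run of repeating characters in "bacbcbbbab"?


Input: "bacbcbbbab"
Scanning for longest run:
  Position 1 ('a'): new char, reset run to 1
  Position 2 ('c'): new char, reset run to 1
  Position 3 ('b'): new char, reset run to 1
  Position 4 ('c'): new char, reset run to 1
  Position 5 ('b'): new char, reset run to 1
  Position 6 ('b'): continues run of 'b', length=2
  Position 7 ('b'): continues run of 'b', length=3
  Position 8 ('a'): new char, reset run to 1
  Position 9 ('b'): new char, reset run to 1
Longest run: 'b' with length 3

3


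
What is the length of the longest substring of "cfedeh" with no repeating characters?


Input: "cfedeh"
Sliding window (track last position of each char):
  Position 0 ('c'): window [0,0] length 1 -- new best
  Position 1 ('f'): window [0,1] length 2 -- new best
  Position 2 ('e'): window [0,2] length 3 -- new best
  Position 3 ('d'): window [0,3] length 4 -- new best
  Position 4 ('e'): repeat (last at 2), move window start to 3
  Position 4 ('e'): window [3,4] length 2
  Position 5 ('h'): window [3,5] length 3
Longest substring with no repeats: "cfed" with length 4

4


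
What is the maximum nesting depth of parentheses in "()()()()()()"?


Input: "()()()()()()"
Tracking depth:
  Position 0 '(': depth becomes 1
  Position 1 ')': depth becomes 0
  Position 2 '(': depth becomes 1
  Position 3 ')': depth becomes 0
  Position 4 '(': depth becomes 1
  Position 5 ')': depth becomes 0
  Position 6 '(': depth becomes 1
  Position 7 ')': depth becomes 0
  Position 8 '(': depth becomes 1
  Position 9 ')': depth becomes 0
  Position 10 '(': depth becomes 1
  Position 11 ')': depth becomes 0
Maximum depth reached: 1

1


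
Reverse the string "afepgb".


Input: afepgb
Reading characters right to left:
  Position 5: 'b'
  Position 4: 'g'
  Position 3: 'p'
  Position 2: 'e'
  Position 1: 'f'
  Position 0: 'a'
Reversed: bgpefa

bgpefa


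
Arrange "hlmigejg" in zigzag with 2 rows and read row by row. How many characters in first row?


Zigzag "hlmigejg" into 2 rows:
Placing characters:
  'h' => row 0
  'l' => row 1
  'm' => row 0
  'i' => row 1
  'g' => row 0
  'e' => row 1
  'j' => row 0
  'g' => row 1
Rows:
  Row 0: "hmgj"
  Row 1: "lieg"
First row length: 4

4


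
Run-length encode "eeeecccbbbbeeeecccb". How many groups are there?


Input: eeeecccbbbbeeeecccb
Scanning for consecutive runs:
  Group 1: 'e' x 4 (positions 0-3)
  Group 2: 'c' x 3 (positions 4-6)
  Group 3: 'b' x 4 (positions 7-10)
  Group 4: 'e' x 4 (positions 11-14)
  Group 5: 'c' x 3 (positions 15-17)
  Group 6: 'b' x 1 (positions 18-18)
Total groups: 6

6


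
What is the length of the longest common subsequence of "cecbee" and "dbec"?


LCS of "cecbee" and "dbec"
DP table:
           d    b    e    c
      0    0    0    0    0
  c   0    0    0    0    1
  e   0    0    0    1    1
  c   0    0    0    1    2
  b   0    0    1    1    2
  e   0    0    1    2    2
  e   0    0    1    2    2
LCS length = dp[6][4] = 2

2


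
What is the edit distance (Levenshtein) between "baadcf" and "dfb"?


Computing edit distance: "baadcf" -> "dfb"
DP table:
           d    f    b
      0    1    2    3
  b   1    1    2    2
  a   2    2    2    3
  a   3    3    3    3
  d   4    3    4    4
  c   5    4    4    5
  f   6    5    4    5
Edit distance = dp[6][3] = 5

5


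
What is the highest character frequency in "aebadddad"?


Input: aebadddad
Character counts:
  'a': 3
  'b': 1
  'd': 4
  'e': 1
Maximum frequency: 4

4


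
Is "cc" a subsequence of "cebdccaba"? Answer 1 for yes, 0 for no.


Check if "cc" is a subsequence of "cebdccaba"
Greedy scan:
  Position 0 ('c'): matches sub[0] = 'c'
  Position 1 ('e'): no match needed
  Position 2 ('b'): no match needed
  Position 3 ('d'): no match needed
  Position 4 ('c'): matches sub[1] = 'c'
  Position 5 ('c'): no match needed
  Position 6 ('a'): no match needed
  Position 7 ('b'): no match needed
  Position 8 ('a'): no match needed
All 2 characters matched => is a subsequence

1


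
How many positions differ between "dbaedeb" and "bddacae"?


Comparing "dbaedeb" and "bddacae" position by position:
  Position 0: 'd' vs 'b' => DIFFER
  Position 1: 'b' vs 'd' => DIFFER
  Position 2: 'a' vs 'd' => DIFFER
  Position 3: 'e' vs 'a' => DIFFER
  Position 4: 'd' vs 'c' => DIFFER
  Position 5: 'e' vs 'a' => DIFFER
  Position 6: 'b' vs 'e' => DIFFER
Positions that differ: 7

7


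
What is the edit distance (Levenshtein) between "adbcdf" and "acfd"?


Computing edit distance: "adbcdf" -> "acfd"
DP table:
           a    c    f    d
      0    1    2    3    4
  a   1    0    1    2    3
  d   2    1    1    2    2
  b   3    2    2    2    3
  c   4    3    2    3    3
  d   5    4    3    3    3
  f   6    5    4    3    4
Edit distance = dp[6][4] = 4

4


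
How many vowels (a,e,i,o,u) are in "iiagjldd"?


Input: iiagjldd
Checking each character:
  'i' at position 0: vowel (running total: 1)
  'i' at position 1: vowel (running total: 2)
  'a' at position 2: vowel (running total: 3)
  'g' at position 3: consonant
  'j' at position 4: consonant
  'l' at position 5: consonant
  'd' at position 6: consonant
  'd' at position 7: consonant
Total vowels: 3

3


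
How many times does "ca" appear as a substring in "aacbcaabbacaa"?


Searching for "ca" in "aacbcaabbacaa"
Scanning each position:
  Position 0: "aa" => no
  Position 1: "ac" => no
  Position 2: "cb" => no
  Position 3: "bc" => no
  Position 4: "ca" => MATCH
  Position 5: "aa" => no
  Position 6: "ab" => no
  Position 7: "bb" => no
  Position 8: "ba" => no
  Position 9: "ac" => no
  Position 10: "ca" => MATCH
  Position 11: "aa" => no
Total occurrences: 2

2


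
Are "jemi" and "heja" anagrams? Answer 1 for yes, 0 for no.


Strings: "jemi", "heja"
Sorted first:  eijm
Sorted second: aehj
Differ at position 0: 'e' vs 'a' => not anagrams

0


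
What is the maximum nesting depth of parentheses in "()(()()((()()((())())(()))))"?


Input: "()(()()((()()((())())(()))))"
Tracking depth:
  Position 0 '(': depth becomes 1
  Position 1 ')': depth becomes 0
  Position 2 '(': depth becomes 1
  Position 3 '(': depth becomes 2
  Position 4 ')': depth becomes 1
  Position 5 '(': depth becomes 2
  Position 6 ')': depth becomes 1
  Position 7 '(': depth becomes 2
  Position 8 '(': depth becomes 3
  Position 9 '(': depth becomes 4
  Position 10 ')': depth becomes 3
  Position 11 '(': depth becomes 4
  Position 12 ')': depth becomes 3
  Position 13 '(': depth becomes 4
  Position 14 '(': depth becomes 5
  Position 15 '(': depth becomes 6
  Position 16 ')': depth becomes 5
  Position 17 ')': depth becomes 4
  Position 18 '(': depth becomes 5
  Position 19 ')': depth becomes 4
  Position 20 ')': depth becomes 3
  Position 21 '(': depth becomes 4
  Position 22 '(': depth becomes 5
  Position 23 ')': depth becomes 4
  Position 24 ')': depth becomes 3
  Position 25 ')': depth becomes 2
  Position 26 ')': depth becomes 1
  Position 27 ')': depth becomes 0
Maximum depth reached: 6

6


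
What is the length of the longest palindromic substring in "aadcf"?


Input: "aadcf"
Checking substrings for palindromes:
  [0:2] "aa" (len 2) => palindrome
Longest palindromic substring: "aa" with length 2

2


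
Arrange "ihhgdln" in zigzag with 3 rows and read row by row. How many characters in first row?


Zigzag "ihhgdln" into 3 rows:
Placing characters:
  'i' => row 0
  'h' => row 1
  'h' => row 2
  'g' => row 1
  'd' => row 0
  'l' => row 1
  'n' => row 2
Rows:
  Row 0: "id"
  Row 1: "hgl"
  Row 2: "hn"
First row length: 2

2


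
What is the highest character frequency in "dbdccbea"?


Input: dbdccbea
Character counts:
  'a': 1
  'b': 2
  'c': 2
  'd': 2
  'e': 1
Maximum frequency: 2

2


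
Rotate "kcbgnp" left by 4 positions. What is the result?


Input: "kcbgnp", rotate left by 4
First 4 characters: "kcbg"
Remaining characters: "np"
Concatenate remaining + first: "np" + "kcbg" = "npkcbg"

npkcbg


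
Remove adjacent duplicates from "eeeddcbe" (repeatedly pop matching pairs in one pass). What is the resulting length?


Input: eeeddcbe
Stack-based adjacent duplicate removal:
  Read 'e': push. Stack: e
  Read 'e': matches stack top 'e' => pop. Stack: (empty)
  Read 'e': push. Stack: e
  Read 'd': push. Stack: ed
  Read 'd': matches stack top 'd' => pop. Stack: e
  Read 'c': push. Stack: ec
  Read 'b': push. Stack: ecb
  Read 'e': push. Stack: ecbe
Final stack: "ecbe" (length 4)

4


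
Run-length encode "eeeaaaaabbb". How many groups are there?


Input: eeeaaaaabbb
Scanning for consecutive runs:
  Group 1: 'e' x 3 (positions 0-2)
  Group 2: 'a' x 5 (positions 3-7)
  Group 3: 'b' x 3 (positions 8-10)
Total groups: 3

3


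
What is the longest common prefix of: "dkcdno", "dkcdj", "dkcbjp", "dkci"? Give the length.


Words: dkcdno, dkcdj, dkcbjp, dkci
  Position 0: all 'd' => match
  Position 1: all 'k' => match
  Position 2: all 'c' => match
  Position 3: ('d', 'd', 'b', 'i') => mismatch, stop
LCP = "dkc" (length 3)

3


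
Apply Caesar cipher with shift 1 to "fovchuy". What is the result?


Caesar cipher: shift "fovchuy" by 1
  'f' (pos 5) + 1 = pos 6 = 'g'
  'o' (pos 14) + 1 = pos 15 = 'p'
  'v' (pos 21) + 1 = pos 22 = 'w'
  'c' (pos 2) + 1 = pos 3 = 'd'
  'h' (pos 7) + 1 = pos 8 = 'i'
  'u' (pos 20) + 1 = pos 21 = 'v'
  'y' (pos 24) + 1 = pos 25 = 'z'
Result: gpwdivz

gpwdivz


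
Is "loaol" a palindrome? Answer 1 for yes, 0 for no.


Input: loaol
Reversed: loaol
  Compare pos 0 ('l') with pos 4 ('l'): match
  Compare pos 1 ('o') with pos 3 ('o'): match
Result: palindrome

1


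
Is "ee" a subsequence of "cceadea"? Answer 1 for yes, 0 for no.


Check if "ee" is a subsequence of "cceadea"
Greedy scan:
  Position 0 ('c'): no match needed
  Position 1 ('c'): no match needed
  Position 2 ('e'): matches sub[0] = 'e'
  Position 3 ('a'): no match needed
  Position 4 ('d'): no match needed
  Position 5 ('e'): matches sub[1] = 'e'
  Position 6 ('a'): no match needed
All 2 characters matched => is a subsequence

1


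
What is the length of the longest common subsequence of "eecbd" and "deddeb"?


LCS of "eecbd" and "deddeb"
DP table:
           d    e    d    d    e    b
      0    0    0    0    0    0    0
  e   0    0    1    1    1    1    1
  e   0    0    1    1    1    2    2
  c   0    0    1    1    1    2    2
  b   0    0    1    1    1    2    3
  d   0    1    1    2    2    2    3
LCS length = dp[5][6] = 3

3


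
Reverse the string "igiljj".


Input: igiljj
Reading characters right to left:
  Position 5: 'j'
  Position 4: 'j'
  Position 3: 'l'
  Position 2: 'i'
  Position 1: 'g'
  Position 0: 'i'
Reversed: jjligi

jjligi


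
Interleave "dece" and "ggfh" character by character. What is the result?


Interleaving "dece" and "ggfh":
  Position 0: 'd' from first, 'g' from second => "dg"
  Position 1: 'e' from first, 'g' from second => "eg"
  Position 2: 'c' from first, 'f' from second => "cf"
  Position 3: 'e' from first, 'h' from second => "eh"
Result: dgegcfeh

dgegcfeh


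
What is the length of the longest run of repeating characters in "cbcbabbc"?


Input: "cbcbabbc"
Scanning for longest run:
  Position 1 ('b'): new char, reset run to 1
  Position 2 ('c'): new char, reset run to 1
  Position 3 ('b'): new char, reset run to 1
  Position 4 ('a'): new char, reset run to 1
  Position 5 ('b'): new char, reset run to 1
  Position 6 ('b'): continues run of 'b', length=2
  Position 7 ('c'): new char, reset run to 1
Longest run: 'b' with length 2

2


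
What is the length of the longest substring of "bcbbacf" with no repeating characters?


Input: "bcbbacf"
Sliding window (track last position of each char):
  Position 0 ('b'): window [0,0] length 1 -- new best
  Position 1 ('c'): window [0,1] length 2 -- new best
  Position 2 ('b'): repeat (last at 0), move window start to 1
  Position 2 ('b'): window [1,2] length 2
  Position 3 ('b'): repeat (last at 2), move window start to 3
  Position 3 ('b'): window [3,3] length 1
  Position 4 ('a'): window [3,4] length 2
  Position 5 ('c'): window [3,5] length 3 -- new best
  Position 6 ('f'): window [3,6] length 4 -- new best
Longest substring with no repeats: "bacf" with length 4

4


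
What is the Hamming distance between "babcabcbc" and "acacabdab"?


Comparing "babcabcbc" and "acacabdab" position by position:
  Position 0: 'b' vs 'a' => differ
  Position 1: 'a' vs 'c' => differ
  Position 2: 'b' vs 'a' => differ
  Position 3: 'c' vs 'c' => same
  Position 4: 'a' vs 'a' => same
  Position 5: 'b' vs 'b' => same
  Position 6: 'c' vs 'd' => differ
  Position 7: 'b' vs 'a' => differ
  Position 8: 'c' vs 'b' => differ
Total differences (Hamming distance): 6

6


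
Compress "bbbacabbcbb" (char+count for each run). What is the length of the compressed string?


Input: bbbacabbcbb
Runs:
  'b' x 3 => "b3"
  'a' x 1 => "a1"
  'c' x 1 => "c1"
  'a' x 1 => "a1"
  'b' x 2 => "b2"
  'c' x 1 => "c1"
  'b' x 2 => "b2"
Compressed: "b3a1c1a1b2c1b2"
Compressed length: 14

14


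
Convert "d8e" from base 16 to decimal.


Input: "d8e" in base 16
Positional expansion:
  Digit 'd' (value 13) x 16^2 = 3328
  Digit '8' (value 8) x 16^1 = 128
  Digit 'e' (value 14) x 16^0 = 14
Sum = 3470

3470


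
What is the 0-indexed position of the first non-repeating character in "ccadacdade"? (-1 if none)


Input: ccadacdade
Character frequencies:
  'a': 3
  'c': 3
  'd': 3
  'e': 1
Scanning left to right for freq == 1:
  Position 0 ('c'): freq=3, skip
  Position 1 ('c'): freq=3, skip
  Position 2 ('a'): freq=3, skip
  Position 3 ('d'): freq=3, skip
  Position 4 ('a'): freq=3, skip
  Position 5 ('c'): freq=3, skip
  Position 6 ('d'): freq=3, skip
  Position 7 ('a'): freq=3, skip
  Position 8 ('d'): freq=3, skip
  Position 9 ('e'): unique! => answer = 9

9


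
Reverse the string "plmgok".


Input: plmgok
Reading characters right to left:
  Position 5: 'k'
  Position 4: 'o'
  Position 3: 'g'
  Position 2: 'm'
  Position 1: 'l'
  Position 0: 'p'
Reversed: kogmlp

kogmlp


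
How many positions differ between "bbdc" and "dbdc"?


Comparing "bbdc" and "dbdc" position by position:
  Position 0: 'b' vs 'd' => DIFFER
  Position 1: 'b' vs 'b' => same
  Position 2: 'd' vs 'd' => same
  Position 3: 'c' vs 'c' => same
Positions that differ: 1

1


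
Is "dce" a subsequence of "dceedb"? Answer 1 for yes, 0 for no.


Check if "dce" is a subsequence of "dceedb"
Greedy scan:
  Position 0 ('d'): matches sub[0] = 'd'
  Position 1 ('c'): matches sub[1] = 'c'
  Position 2 ('e'): matches sub[2] = 'e'
  Position 3 ('e'): no match needed
  Position 4 ('d'): no match needed
  Position 5 ('b'): no match needed
All 3 characters matched => is a subsequence

1


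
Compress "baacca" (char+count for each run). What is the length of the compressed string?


Input: baacca
Runs:
  'b' x 1 => "b1"
  'a' x 2 => "a2"
  'c' x 2 => "c2"
  'a' x 1 => "a1"
Compressed: "b1a2c2a1"
Compressed length: 8

8


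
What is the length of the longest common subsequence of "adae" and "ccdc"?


LCS of "adae" and "ccdc"
DP table:
           c    c    d    c
      0    0    0    0    0
  a   0    0    0    0    0
  d   0    0    0    1    1
  a   0    0    0    1    1
  e   0    0    0    1    1
LCS length = dp[4][4] = 1

1


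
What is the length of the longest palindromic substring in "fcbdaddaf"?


Input: "fcbdaddaf"
Checking substrings for palindromes:
  [4:8] "adda" (len 4) => palindrome
  [3:6] "dad" (len 3) => palindrome
  [5:7] "dd" (len 2) => palindrome
Longest palindromic substring: "adda" with length 4

4


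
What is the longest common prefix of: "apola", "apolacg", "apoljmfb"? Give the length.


Words: apola, apolacg, apoljmfb
  Position 0: all 'a' => match
  Position 1: all 'p' => match
  Position 2: all 'o' => match
  Position 3: all 'l' => match
  Position 4: ('a', 'a', 'j') => mismatch, stop
LCP = "apol" (length 4)

4


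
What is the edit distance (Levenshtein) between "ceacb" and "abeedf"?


Computing edit distance: "ceacb" -> "abeedf"
DP table:
           a    b    e    e    d    f
      0    1    2    3    4    5    6
  c   1    1    2    3    4    5    6
  e   2    2    2    2    3    4    5
  a   3    2    3    3    3    4    5
  c   4    3    3    4    4    4    5
  b   5    4    3    4    5    5    5
Edit distance = dp[5][6] = 5

5


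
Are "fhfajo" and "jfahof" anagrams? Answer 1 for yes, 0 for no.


Strings: "fhfajo", "jfahof"
Sorted first:  affhjo
Sorted second: affhjo
Sorted forms match => anagrams

1


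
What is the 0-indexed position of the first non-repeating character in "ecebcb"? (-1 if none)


Input: ecebcb
Character frequencies:
  'b': 2
  'c': 2
  'e': 2
Scanning left to right for freq == 1:
  Position 0 ('e'): freq=2, skip
  Position 1 ('c'): freq=2, skip
  Position 2 ('e'): freq=2, skip
  Position 3 ('b'): freq=2, skip
  Position 4 ('c'): freq=2, skip
  Position 5 ('b'): freq=2, skip
  No unique character found => answer = -1

-1


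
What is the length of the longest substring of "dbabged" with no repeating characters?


Input: "dbabged"
Sliding window (track last position of each char):
  Position 0 ('d'): window [0,0] length 1 -- new best
  Position 1 ('b'): window [0,1] length 2 -- new best
  Position 2 ('a'): window [0,2] length 3 -- new best
  Position 3 ('b'): repeat (last at 1), move window start to 2
  Position 3 ('b'): window [2,3] length 2
  Position 4 ('g'): window [2,4] length 3
  Position 5 ('e'): window [2,5] length 4 -- new best
  Position 6 ('d'): window [2,6] length 5 -- new best
Longest substring with no repeats: "abged" with length 5

5


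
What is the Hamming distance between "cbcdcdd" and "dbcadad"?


Comparing "cbcdcdd" and "dbcadad" position by position:
  Position 0: 'c' vs 'd' => differ
  Position 1: 'b' vs 'b' => same
  Position 2: 'c' vs 'c' => same
  Position 3: 'd' vs 'a' => differ
  Position 4: 'c' vs 'd' => differ
  Position 5: 'd' vs 'a' => differ
  Position 6: 'd' vs 'd' => same
Total differences (Hamming distance): 4

4


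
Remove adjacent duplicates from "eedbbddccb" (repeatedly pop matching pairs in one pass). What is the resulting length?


Input: eedbbddccb
Stack-based adjacent duplicate removal:
  Read 'e': push. Stack: e
  Read 'e': matches stack top 'e' => pop. Stack: (empty)
  Read 'd': push. Stack: d
  Read 'b': push. Stack: db
  Read 'b': matches stack top 'b' => pop. Stack: d
  Read 'd': matches stack top 'd' => pop. Stack: (empty)
  Read 'd': push. Stack: d
  Read 'c': push. Stack: dc
  Read 'c': matches stack top 'c' => pop. Stack: d
  Read 'b': push. Stack: db
Final stack: "db" (length 2)

2


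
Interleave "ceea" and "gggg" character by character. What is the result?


Interleaving "ceea" and "gggg":
  Position 0: 'c' from first, 'g' from second => "cg"
  Position 1: 'e' from first, 'g' from second => "eg"
  Position 2: 'e' from first, 'g' from second => "eg"
  Position 3: 'a' from first, 'g' from second => "ag"
Result: cgegegag

cgegegag


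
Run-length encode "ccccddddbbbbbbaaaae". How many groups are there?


Input: ccccddddbbbbbbaaaae
Scanning for consecutive runs:
  Group 1: 'c' x 4 (positions 0-3)
  Group 2: 'd' x 4 (positions 4-7)
  Group 3: 'b' x 6 (positions 8-13)
  Group 4: 'a' x 4 (positions 14-17)
  Group 5: 'e' x 1 (positions 18-18)
Total groups: 5

5


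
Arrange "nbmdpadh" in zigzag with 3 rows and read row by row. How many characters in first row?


Zigzag "nbmdpadh" into 3 rows:
Placing characters:
  'n' => row 0
  'b' => row 1
  'm' => row 2
  'd' => row 1
  'p' => row 0
  'a' => row 1
  'd' => row 2
  'h' => row 1
Rows:
  Row 0: "np"
  Row 1: "bdah"
  Row 2: "md"
First row length: 2

2


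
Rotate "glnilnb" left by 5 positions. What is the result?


Input: "glnilnb", rotate left by 5
First 5 characters: "glnil"
Remaining characters: "nb"
Concatenate remaining + first: "nb" + "glnil" = "nbglnil"

nbglnil


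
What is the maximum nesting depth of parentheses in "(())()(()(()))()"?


Input: "(())()(()(()))()"
Tracking depth:
  Position 0 '(': depth becomes 1
  Position 1 '(': depth becomes 2
  Position 2 ')': depth becomes 1
  Position 3 ')': depth becomes 0
  Position 4 '(': depth becomes 1
  Position 5 ')': depth becomes 0
  Position 6 '(': depth becomes 1
  Position 7 '(': depth becomes 2
  Position 8 ')': depth becomes 1
  Position 9 '(': depth becomes 2
  Position 10 '(': depth becomes 3
  Position 11 ')': depth becomes 2
  Position 12 ')': depth becomes 1
  Position 13 ')': depth becomes 0
  Position 14 '(': depth becomes 1
  Position 15 ')': depth becomes 0
Maximum depth reached: 3

3


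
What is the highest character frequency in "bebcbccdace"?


Input: bebcbccdace
Character counts:
  'a': 1
  'b': 3
  'c': 4
  'd': 1
  'e': 2
Maximum frequency: 4

4


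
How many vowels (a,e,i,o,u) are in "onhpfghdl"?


Input: onhpfghdl
Checking each character:
  'o' at position 0: vowel (running total: 1)
  'n' at position 1: consonant
  'h' at position 2: consonant
  'p' at position 3: consonant
  'f' at position 4: consonant
  'g' at position 5: consonant
  'h' at position 6: consonant
  'd' at position 7: consonant
  'l' at position 8: consonant
Total vowels: 1

1
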